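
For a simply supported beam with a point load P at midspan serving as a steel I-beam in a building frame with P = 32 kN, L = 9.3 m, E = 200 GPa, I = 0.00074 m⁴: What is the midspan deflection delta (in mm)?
Model: a simply supported beam with a point load P at midspan, so delta = (P·L^3) / (48·E·I).
Convert to SI units:
  P = 32 kN = 32000 N
  E = 200 GPa = 2 × 10¹¹ Pa
Substitute:
  delta = (32000 × 9.3^3) / (48 × (2 × 10¹¹) × 0.00074)
  delta = 0.003623 m
Convert: delta = 0.003623 m = 3.623 mm
Final answer: delta = 3.623 mm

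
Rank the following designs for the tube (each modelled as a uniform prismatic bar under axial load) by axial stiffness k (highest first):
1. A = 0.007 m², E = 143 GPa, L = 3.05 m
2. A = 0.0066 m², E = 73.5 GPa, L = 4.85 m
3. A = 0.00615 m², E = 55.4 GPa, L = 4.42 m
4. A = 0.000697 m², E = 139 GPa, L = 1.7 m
Model: a uniform prismatic bar under axial load, so k = (A·E) / L (SI units).
  Case 1: k = (0.007 × (1.43 × 10¹¹)) / 3.05 = 3.282 × 10⁸ N/m = 328.2 MN/m
  Case 2: k = (0.0066 × (7.35 × 10¹⁰)) / 4.85 = 1 × 10⁸ N/m = 100 MN/m
  Case 3: k = (0.00615 × (5.54 × 10¹⁰)) / 4.42 = 7.708 × 10⁷ N/m = 77.08 MN/m
  Case 4: k = (0.000697 × (1.39 × 10¹¹)) / 1.7 = 5.699 × 10⁷ N/m = 56.99 MN/m
Ordering: 328.2 MN/m (case 1) > 100 MN/m (case 2) > 77.08 MN/m (case 3) > 56.99 MN/m (case 4)
Final answer: 1, 2, 3, 4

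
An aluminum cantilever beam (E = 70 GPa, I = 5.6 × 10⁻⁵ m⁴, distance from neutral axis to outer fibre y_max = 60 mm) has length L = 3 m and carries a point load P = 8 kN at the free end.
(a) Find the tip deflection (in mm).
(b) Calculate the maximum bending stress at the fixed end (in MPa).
(a) Tip deflection of a cantilever with an end point load: δ = P·L^3 / (3·E·I). Convert P = 8 kN = 8000 N, E = 70 GPa = 7 × 10¹⁰ Pa.
  δ = (8000 × 3^3) / (3 × (7 × 10¹⁰) × (5.6 × 10⁻⁵)) = 0.01837 m = 18.37 mm
(b) Maximum bending moment at the fixed end: M = P·L = 8000 × 3 = 24000 N·m. Convert y_max = 60 mm = 0.06 m.
  σ = M·y_max / I = (24000 × 0.06) / (5.6 × 10⁻⁵) = 2.571 × 10⁷ Pa = 25.71 MPa
Final answer: (a) δ = 18.37 mm, (b) σ = 25.71 MPa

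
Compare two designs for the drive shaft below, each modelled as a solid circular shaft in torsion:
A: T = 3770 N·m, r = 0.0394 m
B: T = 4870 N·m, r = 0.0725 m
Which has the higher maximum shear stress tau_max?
Model: a solid circular shaft in torsion, so tau_max = (2·T) / (π·r^3) (SI units).
  A: tau_max = (2 × 3770) / (π × 0.0394^3) = 3.924 × 10⁷ Pa = 39.24 MPa
  B: tau_max = (2 × 4870) / (π × 0.0725^3) = 8.136 × 10⁶ Pa = 8.136 MPa
39.24 MPa > 8.136 MPa, so A is larger.
Final answer: A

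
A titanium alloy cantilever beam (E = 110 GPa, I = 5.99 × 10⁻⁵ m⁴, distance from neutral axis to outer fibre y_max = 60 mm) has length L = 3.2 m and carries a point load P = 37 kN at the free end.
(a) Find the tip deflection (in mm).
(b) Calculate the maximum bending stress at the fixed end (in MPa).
(a) Tip deflection of a cantilever with an end point load: δ = P·L^3 / (3·E·I). Convert P = 37 kN = 37000 N, E = 110 GPa = 1.1 × 10¹¹ Pa.
  δ = (37000 × 3.2^3) / (3 × (1.1 × 10¹¹) × (5.99 × 10⁻⁵)) = 0.06134 m = 61.34 mm
(b) Maximum bending moment at the fixed end: M = P·L = 37000 × 3.2 = 118400 N·m. Convert y_max = 60 mm = 0.06 m.
  σ = M·y_max / I = (118400 × 0.06) / (5.99 × 10⁻⁵) = 1.186 × 10⁸ Pa = 118.6 MPa
Final answer: (a) δ = 61.34 mm, (b) σ = 118.6 MPa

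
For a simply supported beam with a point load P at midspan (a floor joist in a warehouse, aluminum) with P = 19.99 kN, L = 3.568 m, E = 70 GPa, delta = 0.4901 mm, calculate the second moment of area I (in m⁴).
Model: a simply supported beam with a point load P at midspan, so delta = (P·L^3) / (48·E·I).
Solve for I: I = (P·L^3) / (48·delta·E).
Convert to SI units:
  P = 19.99 kN = 19990 N
  E = 70 GPa = 7 × 10¹⁰ Pa
  delta = 0.4901 mm = 0.0004901 m
Substitute:
  I = (19990 × 3.568^3) / (48 × 0.0004901 × (7 × 10¹⁰))
  I = 0.0005514 m⁴
Final answer: I = 0.0005514 m⁴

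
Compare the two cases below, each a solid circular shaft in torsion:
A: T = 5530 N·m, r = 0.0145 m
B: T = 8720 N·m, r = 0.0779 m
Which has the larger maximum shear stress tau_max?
Model: a solid circular shaft in torsion, so tau_max = (2·T) / (π·r^3) (SI units).
  A: tau_max = (2 × 5530) / (π × 0.0145^3) = 1.155 × 10⁹ Pa = 1155 MPa
  B: tau_max = (2 × 8720) / (π × 0.0779^3) = 1.174 × 10⁷ Pa = 11.74 MPa
1155 MPa > 11.74 MPa, so A is larger.
Final answer: A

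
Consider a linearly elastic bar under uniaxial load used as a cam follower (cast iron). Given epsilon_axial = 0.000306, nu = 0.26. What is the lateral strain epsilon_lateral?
Model: a linearly elastic bar under uniaxial load, so epsilon_lateral = -nu·epsilon_axial.
Substitute:
  epsilon_lateral = -(0.26 × 0.000306)
  epsilon_lateral = -7.956 × 10⁻⁵
Final answer: epsilon_lateral = -7.956 × 10⁻⁵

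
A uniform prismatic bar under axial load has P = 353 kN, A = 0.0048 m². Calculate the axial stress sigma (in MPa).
Model: a uniform prismatic bar under axial load, so sigma = P / A.
Convert to SI units:
  P = 353 kN = 353000 N
Substitute:
  sigma = 353000 / 0.0048
  sigma = 7.354 × 10⁷ Pa
Convert: sigma = 7.354 × 10⁷ Pa = 73.54 MPa
Final answer: sigma = 73.54 MPa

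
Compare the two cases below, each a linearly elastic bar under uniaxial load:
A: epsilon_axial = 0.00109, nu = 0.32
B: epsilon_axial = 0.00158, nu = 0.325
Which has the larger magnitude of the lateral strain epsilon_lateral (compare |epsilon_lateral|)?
Model: a linearly elastic bar under uniaxial load, so epsilon_lateral = -nu·epsilon_axial (SI units).
  A: epsilon_lateral = -(0.32 × 0.00109) = -0.0003488
  B: epsilon_lateral = -(0.325 × 0.00158) = -0.0005135
|epsilon_lateral|: A = 0.0003488, B = 0.0005135, so B is larger in magnitude.
Final answer: B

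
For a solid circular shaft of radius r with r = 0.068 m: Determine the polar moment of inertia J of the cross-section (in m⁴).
Model: a solid circular shaft of radius r, so J = (π·r^4) / 2.
Substitute:
  J = (π × 0.068^4) / 2
  J = 3.359 × 10⁻⁵ m⁴
Final answer: J = 3.359 × 10⁻⁵ m⁴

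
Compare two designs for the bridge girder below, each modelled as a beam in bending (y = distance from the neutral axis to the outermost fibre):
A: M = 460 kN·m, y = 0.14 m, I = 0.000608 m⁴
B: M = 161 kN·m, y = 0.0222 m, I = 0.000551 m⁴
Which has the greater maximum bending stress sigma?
Model: a beam in bending (y = distance from the neutral axis to the outermost fibre), so sigma = (M·y) / I (SI units).
  A: sigma = (460000 × 0.14) / 0.000608 = 1.059 × 10⁸ Pa = 105.9 MPa
  B: sigma = (161000 × 0.0222) / 0.000551 = 6.487 × 10⁶ Pa = 6.487 MPa
105.9 MPa > 6.487 MPa, so A is larger.
Final answer: A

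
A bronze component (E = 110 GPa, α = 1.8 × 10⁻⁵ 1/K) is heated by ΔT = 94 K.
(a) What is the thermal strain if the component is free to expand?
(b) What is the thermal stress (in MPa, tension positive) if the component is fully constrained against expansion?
(a) Free thermal strain ε_th = α·ΔT = (1.8 × 10⁻⁵) × 94 = 0.001692
(b) Fully constrained, the expansion is suppressed, so σ = -E·α·ΔT. Convert E = 110 GPa = 1.1 × 10¹¹ Pa.
  σ = -(1.1 × 10¹¹) × (1.8 × 10⁻⁵) × 94 = -1.861 × 10⁸ Pa = -186.1 MPa (compressive)
Final answer: (a) ε_th = 0.001692, (b) σ = -186.1 MPa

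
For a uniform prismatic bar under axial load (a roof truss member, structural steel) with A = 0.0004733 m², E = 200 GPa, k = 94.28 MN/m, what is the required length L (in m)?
Model: a uniform prismatic bar under axial load, so k = (A·E) / L.
Solve for L: L = (A·E) / k.
Convert to SI units:
  E = 200 GPa = 2 × 10¹¹ Pa
  k = 94.28 MN/m = 9.428 × 10⁷ N/m
Substitute:
  L = (0.0004733 × (2 × 10¹¹)) / (9.428 × 10⁷)
  L = 1.004 m
Final answer: L = 1.004 m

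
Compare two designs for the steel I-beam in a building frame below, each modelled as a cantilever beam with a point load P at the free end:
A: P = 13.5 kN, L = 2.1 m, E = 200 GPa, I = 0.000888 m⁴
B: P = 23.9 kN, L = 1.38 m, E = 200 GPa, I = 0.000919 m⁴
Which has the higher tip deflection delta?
Model: a cantilever beam with a point load P at the free end, so delta = (P·L^3) / (3·E·I) (SI units).
  A: delta = (13500 × 2.1^3) / (3 × (2 × 10¹¹) × 0.000888) = 0.0002347 m = 0.2347 mm
  B: delta = (23900 × 1.38^3) / (3 × (2 × 10¹¹) × 0.000919) = 0.0001139 m = 0.1139 mm
0.2347 mm > 0.1139 mm, so A is larger.
Final answer: A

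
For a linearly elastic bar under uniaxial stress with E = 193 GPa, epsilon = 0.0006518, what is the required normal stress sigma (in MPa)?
Model: a linearly elastic bar under uniaxial stress, so epsilon = sigma / E.
Solve for sigma: sigma = epsilon·E.
Convert to SI units:
  E = 193 GPa = 1.93 × 10¹¹ Pa
Substitute:
  sigma = 0.0006518 × (1.93 × 10¹¹)
  sigma = 1.258 × 10⁸ Pa
Convert: sigma = 1.258 × 10⁸ Pa = 125.8 MPa
Final answer: sigma = 125.8 MPa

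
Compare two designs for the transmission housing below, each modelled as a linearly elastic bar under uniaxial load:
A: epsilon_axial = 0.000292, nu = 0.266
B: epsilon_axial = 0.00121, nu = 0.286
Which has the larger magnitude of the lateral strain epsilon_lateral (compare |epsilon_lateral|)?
Model: a linearly elastic bar under uniaxial load, so epsilon_lateral = -nu·epsilon_axial (SI units).
  A: epsilon_lateral = -(0.266 × 0.000292) = -7.767 × 10⁻⁵
  B: epsilon_lateral = -(0.286 × 0.00121) = -0.0003461
|epsilon_lateral|: A = 7.767 × 10⁻⁵, B = 0.0003461, so B is larger in magnitude.
Final answer: B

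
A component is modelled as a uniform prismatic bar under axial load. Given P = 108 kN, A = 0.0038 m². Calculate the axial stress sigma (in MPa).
Model: a uniform prismatic bar under axial load, so sigma = P / A.
Convert to SI units:
  P = 108 kN = 108000 N
Substitute:
  sigma = 108000 / 0.0038
  sigma = 2.842 × 10⁷ Pa
Convert: sigma = 2.842 × 10⁷ Pa = 28.42 MPa
Final answer: sigma = 28.42 MPa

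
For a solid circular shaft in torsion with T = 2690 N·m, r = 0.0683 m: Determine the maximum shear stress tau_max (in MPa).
Model: a solid circular shaft in torsion, so tau_max = (2·T) / (π·r^3).
Substitute:
  tau_max = (2 × 2690) / (π × 0.0683^3)
  tau_max = 5.375 × 10⁶ Pa
Convert: tau_max = 5.375 × 10⁶ Pa = 5.375 MPa
Final answer: tau_max = 5.375 MPa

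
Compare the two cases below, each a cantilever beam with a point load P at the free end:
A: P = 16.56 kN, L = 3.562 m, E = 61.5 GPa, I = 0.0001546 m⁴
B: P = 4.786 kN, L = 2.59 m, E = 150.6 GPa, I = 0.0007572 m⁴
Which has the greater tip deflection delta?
Model: a cantilever beam with a point load P at the free end, so delta = (P·L^3) / (3·E·I) (SI units).
  A: delta = (16560 × 3.562^3) / (3 × (6.15 × 10¹⁰) × 0.0001546) = 0.02624 m = 26.24 mm
  B: delta = (4786 × 2.59^3) / (3 × (1.506 × 10¹¹) × 0.0007572) = 0.0002431 m = 0.2431 mm
26.24 mm > 0.2431 mm, so A is larger.
Final answer: A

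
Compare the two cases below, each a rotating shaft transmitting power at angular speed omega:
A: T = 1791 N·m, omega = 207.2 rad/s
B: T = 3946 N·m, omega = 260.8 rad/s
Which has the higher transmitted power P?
Model: a rotating shaft transmitting power at angular speed omega, so P = T·omega (SI units).
  A: P = 1791 × 207.2 = 371100 W = 371.1 kW
  B: P = 3946 × 260.8 = 1.029 × 10⁶ W = 1029 kW
1029 kW > 371.1 kW, so B is larger.
Final answer: B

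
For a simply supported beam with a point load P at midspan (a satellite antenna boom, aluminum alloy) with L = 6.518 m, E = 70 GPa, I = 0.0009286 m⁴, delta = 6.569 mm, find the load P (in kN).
Model: a simply supported beam with a point load P at midspan, so delta = (P·L^3) / (48·E·I).
Solve for P: P = (48·delta·E·I) / L^3.
Convert to SI units:
  E = 70 GPa = 7 × 10¹⁰ Pa
  delta = 6.569 mm = 0.006569 m
Substitute:
  P = (48 × 0.006569 × (7 × 10¹⁰) × 0.0009286) / 6.518^3
  P = 74020 N
Convert: P = 74020 N = 74.02 kN
Final answer: P = 74.02 kN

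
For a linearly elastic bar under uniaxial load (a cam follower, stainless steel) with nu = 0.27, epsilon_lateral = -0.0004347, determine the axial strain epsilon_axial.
Model: a linearly elastic bar under uniaxial load, so epsilon_lateral = -nu·epsilon_axial.
Solve for epsilon_axial: epsilon_axial = -epsilon_lateral / nu.
Substitute:
  epsilon_axial = -(-0.0004347) / 0.27
  epsilon_axial = 0.00161
Final answer: epsilon_axial = 0.00161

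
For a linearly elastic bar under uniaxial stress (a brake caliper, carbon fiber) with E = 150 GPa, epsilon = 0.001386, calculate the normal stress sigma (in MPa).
Model: a linearly elastic bar under uniaxial stress, so epsilon = sigma / E.
Solve for sigma: sigma = epsilon·E.
Convert to SI units:
  E = 150 GPa = 1.5 × 10¹¹ Pa
Substitute:
  sigma = 0.001386 × (1.5 × 10¹¹)
  sigma = 2.079 × 10⁸ Pa
Convert: sigma = 2.079 × 10⁸ Pa = 207.9 MPa
Final answer: sigma = 207.9 MPa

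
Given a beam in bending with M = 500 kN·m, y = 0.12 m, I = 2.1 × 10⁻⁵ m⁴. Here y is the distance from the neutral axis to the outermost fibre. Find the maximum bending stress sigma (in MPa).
Model: a beam in bending, so sigma = (M·y) / I.
Convert to SI units:
  M = 500 kN·m = 500000 N·m
Substitute:
  sigma = (500000 × 0.12) / (2.1 × 10⁻⁵)
  sigma = 2.857 × 10⁹ Pa
Convert: sigma = 2.857 × 10⁹ Pa = 2857 MPa
Final answer: sigma = 2857 MPa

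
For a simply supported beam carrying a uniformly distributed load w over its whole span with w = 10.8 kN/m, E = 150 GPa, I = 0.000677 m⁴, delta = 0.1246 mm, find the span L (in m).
Model: a simply supported beam carrying a uniformly distributed load w over its whole span, so delta = (5·w·L^4) / (384·E·I).
Solve for L: L = ((384·delta·E·I) / (5·w))^(1/4).
Convert to SI units:
  w = 10.8 kN/m = 10800 N/m
  E = 150 GPa = 1.5 × 10¹¹ Pa
  delta = 0.1246 mm = 0.0001246 m
Substitute:
  L = ((384 × 0.0001246 × (1.5 × 10¹¹) × 0.000677) / (5 × 10800))^(1/4)
  L = 3.08 m
Final answer: L = 3.08 m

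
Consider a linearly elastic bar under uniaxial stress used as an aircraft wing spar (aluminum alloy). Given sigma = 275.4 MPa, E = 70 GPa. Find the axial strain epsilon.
Model: a linearly elastic bar under uniaxial stress, so epsilon = sigma / E.
Convert to SI units:
  sigma = 275.4 MPa = 2.754 × 10⁸ Pa
  E = 70 GPa = 7 × 10¹⁰ Pa
Substitute:
  epsilon = (2.754 × 10⁸) / (7 × 10¹⁰)
  epsilon = 0.003934
Final answer: epsilon = 0.003934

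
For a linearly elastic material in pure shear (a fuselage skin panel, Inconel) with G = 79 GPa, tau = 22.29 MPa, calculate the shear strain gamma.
Model: a linearly elastic material in pure shear, so tau = G·gamma.
Solve for gamma: gamma = tau / G.
Convert to SI units:
  G = 79 GPa = 7.9 × 10¹⁰ Pa
  tau = 22.29 MPa = 2.229 × 10⁷ Pa
Substitute:
  gamma = (2.229 × 10⁷) / (7.9 × 10¹⁰)
  gamma = 0.0002822
Final answer: gamma = 0.0002822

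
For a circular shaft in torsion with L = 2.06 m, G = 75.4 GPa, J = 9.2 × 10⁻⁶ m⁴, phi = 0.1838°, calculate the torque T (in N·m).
Model: a circular shaft in torsion, so phi = (T·L) / (G·J).
Solve for T: T = (phi·G·J) / L.
Convert to SI units:
  G = 75.4 GPa = 7.54 × 10¹⁰ Pa
  phi = 0.1838° = 0.003208 rad
Substitute:
  T = (0.003208 × (7.54 × 10¹⁰) × (9.2 × 10⁻⁶)) / 2.06
  T = 1080 N·m
Final answer: T = 1080 N·m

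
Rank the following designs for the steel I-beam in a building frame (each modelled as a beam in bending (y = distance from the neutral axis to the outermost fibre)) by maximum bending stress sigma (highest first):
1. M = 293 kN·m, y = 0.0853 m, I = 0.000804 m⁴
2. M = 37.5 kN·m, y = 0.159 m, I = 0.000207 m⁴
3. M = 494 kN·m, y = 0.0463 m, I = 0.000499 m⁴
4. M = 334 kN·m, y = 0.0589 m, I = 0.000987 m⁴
Model: a beam in bending (y = distance from the neutral axis to the outermost fibre), so sigma = (M·y) / I (SI units).
  Case 1: sigma = (293000 × 0.0853) / 0.000804 = 3.109 × 10⁷ Pa = 31.09 MPa
  Case 2: sigma = (37500 × 0.159) / 0.000207 = 2.88 × 10⁷ Pa = 28.8 MPa
  Case 3: sigma = (494000 × 0.0463) / 0.000499 = 4.584 × 10⁷ Pa = 45.84 MPa
  Case 4: sigma = (334000 × 0.0589) / 0.000987 = 1.993 × 10⁷ Pa = 19.93 MPa
Ordering: 45.84 MPa (case 3) > 31.09 MPa (case 1) > 28.8 MPa (case 2) > 19.93 MPa (case 4)
Final answer: 3, 1, 2, 4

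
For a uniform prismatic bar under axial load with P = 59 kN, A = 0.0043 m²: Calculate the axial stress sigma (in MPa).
Model: a uniform prismatic bar under axial load, so sigma = P / A.
Convert to SI units:
  P = 59 kN = 59000 N
Substitute:
  sigma = 59000 / 0.0043
  sigma = 1.372 × 10⁷ Pa
Convert: sigma = 1.372 × 10⁷ Pa = 13.72 MPa
Final answer: sigma = 13.72 MPa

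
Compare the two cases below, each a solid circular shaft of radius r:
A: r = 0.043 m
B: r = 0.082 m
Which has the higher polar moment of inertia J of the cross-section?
Model: a solid circular shaft of radius r, so J = (π·r^4) / 2 (SI units).
  A: J = (π × 0.043^4) / 2 = 5.37 × 10⁻⁶ m⁴
  B: J = (π × 0.082^4) / 2 = 7.102 × 10⁻⁵ m⁴
7.102 × 10⁻⁵ m⁴ > 5.37 × 10⁻⁶ m⁴, so B is larger.
Final answer: B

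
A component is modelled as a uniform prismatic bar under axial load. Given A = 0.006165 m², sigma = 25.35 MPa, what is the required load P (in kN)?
Model: a uniform prismatic bar under axial load, so sigma = P / A.
Solve for P: P = sigma·A.
Convert to SI units:
  sigma = 25.35 MPa = 2.535 × 10⁷ Pa
Substitute:
  P = (2.535 × 10⁷) × 0.006165
  P = 156300 N
Convert: P = 156300 N = 156.3 kN
Final answer: P = 156.3 kN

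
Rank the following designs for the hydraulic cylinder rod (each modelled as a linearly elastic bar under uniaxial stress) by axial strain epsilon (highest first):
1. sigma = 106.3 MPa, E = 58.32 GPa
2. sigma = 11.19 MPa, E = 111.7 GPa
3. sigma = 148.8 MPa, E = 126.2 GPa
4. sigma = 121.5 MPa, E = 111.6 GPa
Model: a linearly elastic bar under uniaxial stress, so epsilon = sigma / E (SI units).
  Case 1: epsilon = (1.063 × 10⁸) / (5.832 × 10¹⁰) = 0.001823
  Case 2: epsilon = (1.119 × 10⁷) / (1.117 × 10¹¹) = 0.0001002
  Case 3: epsilon = (1.488 × 10⁸) / (1.262 × 10¹¹) = 0.001179
  Case 4: epsilon = (1.215 × 10⁸) / (1.116 × 10¹¹) = 0.001089
Ordering: 0.001823 (case 1) > 0.001179 (case 3) > 0.001089 (case 4) > 0.0001002 (case 2)
Final answer: 1, 3, 4, 2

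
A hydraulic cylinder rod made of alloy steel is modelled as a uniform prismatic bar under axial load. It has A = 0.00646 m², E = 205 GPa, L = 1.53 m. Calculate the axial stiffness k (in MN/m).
Model: a uniform prismatic bar under axial load, so k = (A·E) / L.
Convert to SI units:
  E = 205 GPa = 2.05 × 10¹¹ Pa
Substitute:
  k = (0.00646 × (2.05 × 10¹¹)) / 1.53
  k = 8.656 × 10⁸ N/m
Convert: k = 8.656 × 10⁸ N/m = 865.6 MN/m
Final answer: k = 865.6 MN/m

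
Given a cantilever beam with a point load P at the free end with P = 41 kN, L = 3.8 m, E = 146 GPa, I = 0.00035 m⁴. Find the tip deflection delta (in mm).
Model: a cantilever beam with a point load P at the free end, so delta = (P·L^3) / (3·E·I).
Convert to SI units:
  P = 41 kN = 41000 N
  E = 146 GPa = 1.46 × 10¹¹ Pa
Substitute:
  delta = (41000 × 3.8^3) / (3 × (1.46 × 10¹¹) × 0.00035)
  delta = 0.01468 m
Convert: delta = 0.01468 m = 14.68 mm
Final answer: delta = 14.68 mm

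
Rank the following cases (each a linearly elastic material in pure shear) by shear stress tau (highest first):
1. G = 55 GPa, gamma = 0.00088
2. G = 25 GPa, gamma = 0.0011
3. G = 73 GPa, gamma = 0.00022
Model: a linearly elastic material in pure shear, so tau = G·gamma (SI units).
  Case 1: tau = (5.5 × 10¹⁰) × 0.00088 = 4.84 × 10⁷ Pa = 48.4 MPa
  Case 2: tau = (2.5 × 10¹⁰) × 0.0011 = 2.75 × 10⁷ Pa = 27.5 MPa
  Case 3: tau = (7.3 × 10¹⁰) × 0.00022 = 1.606 × 10⁷ Pa = 16.06 MPa
Ordering: 48.4 MPa (case 1) > 27.5 MPa (case 2) > 16.06 MPa (case 3)
Final answer: 1, 2, 3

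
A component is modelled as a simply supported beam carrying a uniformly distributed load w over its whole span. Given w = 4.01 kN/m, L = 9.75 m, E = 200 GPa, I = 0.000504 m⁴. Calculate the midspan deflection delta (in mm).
Model: a simply supported beam carrying a uniformly distributed load w over its whole span, so delta = (5·w·L^4) / (384·E·I).
Convert to SI units:
  w = 4.01 kN/m = 4010 N/m
  E = 200 GPa = 2 × 10¹¹ Pa
Substitute:
  delta = (5 × 4010 × 9.75^4) / (384 × (2 × 10¹¹) × 0.000504)
  delta = 0.004681 m
Convert: delta = 0.004681 m = 4.681 mm
Final answer: delta = 4.681 mm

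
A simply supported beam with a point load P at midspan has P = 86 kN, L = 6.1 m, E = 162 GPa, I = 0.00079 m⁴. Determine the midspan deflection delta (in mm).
Model: a simply supported beam with a point load P at midspan, so delta = (P·L^3) / (48·E·I).
Convert to SI units:
  P = 86 kN = 86000 N
  E = 162 GPa = 1.62 × 10¹¹ Pa
Substitute:
  delta = (86000 × 6.1^3) / (48 × (1.62 × 10¹¹) × 0.00079)
  delta = 0.003178 m
Convert: delta = 0.003178 m = 3.178 mm
Final answer: delta = 3.178 mm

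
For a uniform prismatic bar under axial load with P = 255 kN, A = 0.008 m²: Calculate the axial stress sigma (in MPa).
Model: a uniform prismatic bar under axial load, so sigma = P / A.
Convert to SI units:
  P = 255 kN = 255000 N
Substitute:
  sigma = 255000 / 0.008
  sigma = 3.188 × 10⁷ Pa
Convert: sigma = 3.188 × 10⁷ Pa = 31.88 MPa
Final answer: sigma = 31.88 MPa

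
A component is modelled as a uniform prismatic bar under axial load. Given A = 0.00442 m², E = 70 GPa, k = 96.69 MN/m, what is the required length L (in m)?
Model: a uniform prismatic bar under axial load, so k = (A·E) / L.
Solve for L: L = (A·E) / k.
Convert to SI units:
  E = 70 GPa = 7 × 10¹⁰ Pa
  k = 96.69 MN/m = 9.669 × 10⁷ N/m
Substitute:
  L = (0.00442 × (7 × 10¹⁰)) / (9.669 × 10⁷)
  L = 3.2 m
Final answer: L = 3.2 m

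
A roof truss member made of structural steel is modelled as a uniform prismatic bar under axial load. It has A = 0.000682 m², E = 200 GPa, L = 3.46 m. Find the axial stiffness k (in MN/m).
Model: a uniform prismatic bar under axial load, so k = (A·E) / L.
Convert to SI units:
  E = 200 GPa = 2 × 10¹¹ Pa
Substitute:
  k = (0.000682 × (2 × 10¹¹)) / 3.46
  k = 3.942 × 10⁷ N/m
Convert: k = 3.942 × 10⁷ N/m = 39.42 MN/m
Final answer: k = 39.42 MN/m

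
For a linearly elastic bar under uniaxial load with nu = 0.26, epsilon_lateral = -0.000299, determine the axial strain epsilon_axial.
Model: a linearly elastic bar under uniaxial load, so epsilon_lateral = -nu·epsilon_axial.
Solve for epsilon_axial: epsilon_axial = -epsilon_lateral / nu.
Substitute:
  epsilon_axial = -(-0.000299) / 0.26
  epsilon_axial = 0.00115
Final answer: epsilon_axial = 0.00115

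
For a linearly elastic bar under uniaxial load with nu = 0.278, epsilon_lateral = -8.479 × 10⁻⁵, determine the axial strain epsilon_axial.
Model: a linearly elastic bar under uniaxial load, so epsilon_lateral = -nu·epsilon_axial.
Solve for epsilon_axial: epsilon_axial = -epsilon_lateral / nu.
Substitute:
  epsilon_axial = -(-8.479 × 10⁻⁵) / 0.278
  epsilon_axial = 0.000305
Final answer: epsilon_axial = 0.000305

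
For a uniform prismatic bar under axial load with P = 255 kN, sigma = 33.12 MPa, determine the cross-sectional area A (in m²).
Model: a uniform prismatic bar under axial load, so sigma = P / A.
Solve for A: A = P / sigma.
Convert to SI units:
  P = 255 kN = 255000 N
  sigma = 33.12 MPa = 3.312 × 10⁷ Pa
Substitute:
  A = 255000 / (3.312 × 10⁷)
  A = 0.007699 m²
Final answer: A = 0.007699 m²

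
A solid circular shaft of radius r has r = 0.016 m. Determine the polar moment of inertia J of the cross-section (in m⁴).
Model: a solid circular shaft of radius r, so J = (π·r^4) / 2.
Substitute:
  J = (π × 0.016^4) / 2
  J = 1.029 × 10⁻⁷ m⁴
Final answer: J = 1.029 × 10⁻⁷ m⁴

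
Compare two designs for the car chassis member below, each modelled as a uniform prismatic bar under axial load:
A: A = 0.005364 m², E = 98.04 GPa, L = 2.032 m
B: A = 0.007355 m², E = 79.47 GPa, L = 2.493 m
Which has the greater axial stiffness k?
Model: a uniform prismatic bar under axial load, so k = (A·E) / L (SI units).
  A: k = (0.005364 × (9.804 × 10¹⁰)) / 2.032 = 2.588 × 10⁸ N/m = 258.8 MN/m
  B: k = (0.007355 × (7.947 × 10¹⁰)) / 2.493 = 2.345 × 10⁸ N/m = 234.5 MN/m
258.8 MN/m > 234.5 MN/m, so A is larger.
Final answer: A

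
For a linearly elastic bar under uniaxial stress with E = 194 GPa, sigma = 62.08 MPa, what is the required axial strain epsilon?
Model: a linearly elastic bar under uniaxial stress, so sigma = E·epsilon.
Solve for epsilon: epsilon = sigma / E.
Convert to SI units:
  E = 194 GPa = 1.94 × 10¹¹ Pa
  sigma = 62.08 MPa = 6.208 × 10⁷ Pa
Substitute:
  epsilon = (6.208 × 10⁷) / (1.94 × 10¹¹)
  epsilon = 0.00032
Final answer: epsilon = 0.00032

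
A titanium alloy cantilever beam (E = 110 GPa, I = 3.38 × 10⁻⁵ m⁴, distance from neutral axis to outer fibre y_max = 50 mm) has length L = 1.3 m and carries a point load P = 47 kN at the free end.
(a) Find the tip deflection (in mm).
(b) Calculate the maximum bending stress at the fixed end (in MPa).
(a) Tip deflection of a cantilever with an end point load: δ = P·L^3 / (3·E·I). Convert P = 47 kN = 47000 N, E = 110 GPa = 1.1 × 10¹¹ Pa.
  δ = (47000 × 1.3^3) / (3 × (1.1 × 10¹¹) × (3.38 × 10⁻⁵)) = 0.009258 m = 9.258 mm
(b) Maximum bending moment at the fixed end: M = P·L = 47000 × 1.3 = 61100 N·m. Convert y_max = 50 mm = 0.05 m.
  σ = M·y_max / I = (61100 × 0.05) / (3.38 × 10⁻⁵) = 9.038 × 10⁷ Pa = 90.38 MPa
Final answer: (a) δ = 9.258 mm, (b) σ = 90.38 MPa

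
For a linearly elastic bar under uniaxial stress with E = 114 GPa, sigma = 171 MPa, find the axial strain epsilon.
Model: a linearly elastic bar under uniaxial stress, so sigma = E·epsilon.
Solve for epsilon: epsilon = sigma / E.
Convert to SI units:
  E = 114 GPa = 1.14 × 10¹¹ Pa
  sigma = 171 MPa = 1.71 × 10⁸ Pa
Substitute:
  epsilon = (1.71 × 10⁸) / (1.14 × 10¹¹)
  epsilon = 0.0015
Final answer: epsilon = 0.0015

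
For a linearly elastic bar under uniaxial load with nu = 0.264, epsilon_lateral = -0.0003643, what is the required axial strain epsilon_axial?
Model: a linearly elastic bar under uniaxial load, so epsilon_lateral = -nu·epsilon_axial.
Solve for epsilon_axial: epsilon_axial = -epsilon_lateral / nu.
Substitute:
  epsilon_axial = -(-0.0003643) / 0.264
  epsilon_axial = 0.00138
Final answer: epsilon_axial = 0.00138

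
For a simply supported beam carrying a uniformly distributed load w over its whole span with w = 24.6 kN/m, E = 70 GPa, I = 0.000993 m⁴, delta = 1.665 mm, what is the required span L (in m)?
Model: a simply supported beam carrying a uniformly distributed load w over its whole span, so delta = (5·w·L^4) / (384·E·I).
Solve for L: L = ((384·delta·E·I) / (5·w))^(1/4).
Convert to SI units:
  w = 24.6 kN/m = 24600 N/m
  E = 70 GPa = 7 × 10¹⁰ Pa
  delta = 1.665 mm = 0.001665 m
Substitute:
  L = ((384 × 0.001665 × (7 × 10¹⁰) × 0.000993) / (5 × 24600))^(1/4)
  L = 4.36 m
Final answer: L = 4.36 m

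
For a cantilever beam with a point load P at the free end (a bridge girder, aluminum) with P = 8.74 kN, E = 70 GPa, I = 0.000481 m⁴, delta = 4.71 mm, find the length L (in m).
Model: a cantilever beam with a point load P at the free end, so delta = (P·L^3) / (3·E·I).
Solve for L: L = ((3·delta·E·I) / P)^(1/3).
Convert to SI units:
  P = 8.74 kN = 8740 N
  E = 70 GPa = 7 × 10¹⁰ Pa
  delta = 4.71 mm = 0.00471 m
Substitute:
  L = ((3 × 0.00471 × (7 × 10¹⁰) × 0.000481) / 8740)^(1/3)
  L = 3.79 m
Final answer: L = 3.79 m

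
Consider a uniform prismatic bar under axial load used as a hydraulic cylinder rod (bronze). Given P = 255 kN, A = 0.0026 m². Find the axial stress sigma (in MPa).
Model: a uniform prismatic bar under axial load, so sigma = P / A.
Convert to SI units:
  P = 255 kN = 255000 N
Substitute:
  sigma = 255000 / 0.0026
  sigma = 9.808 × 10⁷ Pa
Convert: sigma = 9.808 × 10⁷ Pa = 98.08 MPa
Final answer: sigma = 98.08 MPa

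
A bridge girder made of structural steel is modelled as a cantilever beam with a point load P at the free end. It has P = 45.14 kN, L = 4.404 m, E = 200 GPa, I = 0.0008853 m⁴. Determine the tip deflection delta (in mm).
Model: a cantilever beam with a point load P at the free end, so delta = (P·L^3) / (3·E·I).
Convert to SI units:
  P = 45.14 kN = 45140 N
  E = 200 GPa = 2 × 10¹¹ Pa
Substitute:
  delta = (45140 × 4.404^3) / (3 × (2 × 10¹¹) × 0.0008853)
  delta = 0.007259 m
Convert: delta = 0.007259 m = 7.259 mm
Final answer: delta = 7.259 mm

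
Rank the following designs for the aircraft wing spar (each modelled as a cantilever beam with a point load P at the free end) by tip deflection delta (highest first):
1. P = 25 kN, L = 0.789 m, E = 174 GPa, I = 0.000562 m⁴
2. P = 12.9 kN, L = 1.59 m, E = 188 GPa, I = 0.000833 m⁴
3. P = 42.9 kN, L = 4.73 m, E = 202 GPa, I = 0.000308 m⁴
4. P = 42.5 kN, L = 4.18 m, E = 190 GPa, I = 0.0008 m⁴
Model: a cantilever beam with a point load P at the free end, so delta = (P·L^3) / (3·E·I) (SI units).
  Case 1: delta = (25000 × 0.789^3) / (3 × (1.74 × 10¹¹) × 0.000562) = 4.186 × 10⁻⁵ m = 0.04186 mm
  Case 2: delta = (12900 × 1.59^3) / (3 × (1.88 × 10¹¹) × 0.000833) = 0.0001104 m = 0.1104 mm
  Case 3: delta = (42900 × 4.73^3) / (3 × (2.02 × 10¹¹) × 0.000308) = 0.02432 m = 24.32 mm
  Case 4: delta = (42500 × 4.18^3) / (3 × (1.9 × 10¹¹) × 0.0008) = 0.006807 m = 6.807 mm
Ordering: 24.32 mm (case 3) > 6.807 mm (case 4) > 0.1104 mm (case 2) > 0.04186 mm (case 1)
Final answer: 3, 4, 2, 1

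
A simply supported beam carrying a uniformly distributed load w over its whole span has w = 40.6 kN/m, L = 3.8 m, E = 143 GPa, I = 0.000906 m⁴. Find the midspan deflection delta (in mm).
Model: a simply supported beam carrying a uniformly distributed load w over its whole span, so delta = (5·w·L^4) / (384·E·I).
Convert to SI units:
  w = 40.6 kN/m = 40600 N/m
  E = 143 GPa = 1.43 × 10¹¹ Pa
Substitute:
  delta = (5 × 40600 × 3.8^4) / (384 × (1.43 × 10¹¹) × 0.000906)
  delta = 0.0008508 m
Convert: delta = 0.0008508 m = 0.8508 mm
Final answer: delta = 0.8508 mm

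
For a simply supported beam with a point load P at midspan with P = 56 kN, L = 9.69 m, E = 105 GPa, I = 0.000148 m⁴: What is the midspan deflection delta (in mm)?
Model: a simply supported beam with a point load P at midspan, so delta = (P·L^3) / (48·E·I).
Convert to SI units:
  P = 56 kN = 56000 N
  E = 105 GPa = 1.05 × 10¹¹ Pa
Substitute:
  delta = (56000 × 9.69^3) / (48 × (1.05 × 10¹¹) × 0.000148)
  delta = 0.06831 m
Convert: delta = 0.06831 m = 68.31 mm
Final answer: delta = 68.31 mm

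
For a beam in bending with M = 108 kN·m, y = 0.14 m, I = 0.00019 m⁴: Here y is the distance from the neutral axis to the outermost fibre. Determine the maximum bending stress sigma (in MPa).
Model: a beam in bending, so sigma = (M·y) / I.
Convert to SI units:
  M = 108 kN·m = 108000 N·m
Substitute:
  sigma = (108000 × 0.14) / 0.00019
  sigma = 7.958 × 10⁷ Pa
Convert: sigma = 7.958 × 10⁷ Pa = 79.58 MPa
Final answer: sigma = 79.58 MPa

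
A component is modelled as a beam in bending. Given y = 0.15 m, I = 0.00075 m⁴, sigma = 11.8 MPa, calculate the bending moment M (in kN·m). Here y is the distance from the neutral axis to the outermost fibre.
Model: a beam in bending, so sigma = (M·y) / I.
Solve for M: M = (sigma·I) / y.
Convert to SI units:
  sigma = 11.8 MPa = 1.18 × 10⁷ Pa
Substitute:
  M = ((1.18 × 10⁷) × 0.00075) / 0.15
  M = 59000 N·m
Convert: M = 59000 N·m = 59 kN·m
Final answer: M = 59 kN·m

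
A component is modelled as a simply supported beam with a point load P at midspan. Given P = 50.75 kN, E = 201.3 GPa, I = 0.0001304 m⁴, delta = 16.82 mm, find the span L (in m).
Model: a simply supported beam with a point load P at midspan, so delta = (P·L^3) / (48·E·I).
Solve for L: L = ((48·delta·E·I) / P)^(1/3).
Convert to SI units:
  P = 50.75 kN = 50750 N
  E = 201.3 GPa = 2.013 × 10¹¹ Pa
  delta = 16.82 mm = 0.01682 m
Substitute:
  L = ((48 × 0.01682 × (2.013 × 10¹¹) × 0.0001304) / 50750)^(1/3)
  L = 7.475 m
Final answer: L = 7.475 m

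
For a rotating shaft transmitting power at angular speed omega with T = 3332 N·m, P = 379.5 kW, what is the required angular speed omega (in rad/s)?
Model: a rotating shaft transmitting power at angular speed omega, so P = T·omega.
Solve for omega: omega = P / T.
Convert to SI units:
  P = 379.5 kW = 379500 W
Substitute:
  omega = 379500 / 3332
  omega = 113.9 rad/s
Final answer: omega = 113.9 rad/s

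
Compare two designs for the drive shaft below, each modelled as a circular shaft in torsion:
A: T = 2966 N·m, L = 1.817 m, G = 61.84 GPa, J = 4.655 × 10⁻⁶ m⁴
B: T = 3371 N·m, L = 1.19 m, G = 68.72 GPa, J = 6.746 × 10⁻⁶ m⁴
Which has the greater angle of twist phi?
Model: a circular shaft in torsion, so phi = (T·L) / (G·J) (SI units).
  A: phi = (2966 × 1.817) / ((6.184 × 10¹⁰) × (4.655 × 10⁻⁶)) = 0.01872 rad = 1.073°
  B: phi = (3371 × 1.19) / ((6.872 × 10¹⁰) × (6.746 × 10⁻⁶)) = 0.008653 rad = 0.4958°
1.073° > 0.4958°, so A is larger.
Final answer: A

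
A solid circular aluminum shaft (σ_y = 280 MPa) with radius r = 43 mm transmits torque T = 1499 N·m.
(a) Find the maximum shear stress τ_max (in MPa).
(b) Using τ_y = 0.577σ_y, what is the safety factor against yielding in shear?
(a) For a solid circular shaft, τ_max = T·r/J with J = π·r^4/2, i.e. τ_max = 2·T / (π·r^3). Convert r = 43 mm = 0.043 m.
  τ_max = (2 × 1499) / (π × 0.043^3) = 1.2 × 10⁷ Pa = 12 MPa
(b) τ_y = 0.577 × 280 = 161.56 MPa
  SF = τ_y/τ_max = 161.56 / 12 = 13.46
Final answer: (a) τ_max = 12 MPa, (b) SF = 13.46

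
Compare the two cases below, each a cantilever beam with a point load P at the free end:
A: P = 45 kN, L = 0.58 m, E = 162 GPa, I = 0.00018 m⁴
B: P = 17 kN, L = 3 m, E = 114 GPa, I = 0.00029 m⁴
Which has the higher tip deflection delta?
Model: a cantilever beam with a point load P at the free end, so delta = (P·L^3) / (3·E·I) (SI units).
  A: delta = (45000 × 0.58^3) / (3 × (1.62 × 10¹¹) × 0.00018) = 0.0001004 m = 0.1004 mm
  B: delta = (17000 × 3^3) / (3 × (1.14 × 10¹¹) × 0.00029) = 0.004628 m = 4.628 mm
4.628 mm > 0.1004 mm, so B is larger.
Final answer: B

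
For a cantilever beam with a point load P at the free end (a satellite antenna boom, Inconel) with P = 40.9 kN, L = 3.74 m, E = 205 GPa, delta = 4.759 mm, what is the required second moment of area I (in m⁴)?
Model: a cantilever beam with a point load P at the free end, so delta = (P·L^3) / (3·E·I).
Solve for I: I = (P·L^3) / (3·delta·E).
Convert to SI units:
  P = 40.9 kN = 40900 N
  E = 205 GPa = 2.05 × 10¹¹ Pa
  delta = 4.759 mm = 0.004759 m
Substitute:
  I = (40900 × 3.74^3) / (3 × 0.004759 × (2.05 × 10¹¹))
  I = 0.0007311 m⁴
Final answer: I = 0.0007311 m⁴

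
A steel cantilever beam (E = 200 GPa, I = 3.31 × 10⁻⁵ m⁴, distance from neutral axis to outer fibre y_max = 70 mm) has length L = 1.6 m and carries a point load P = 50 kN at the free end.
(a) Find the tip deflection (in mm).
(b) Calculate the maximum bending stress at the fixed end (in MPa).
(a) Tip deflection of a cantilever with an end point load: δ = P·L^3 / (3·E·I). Convert P = 50 kN = 50000 N, E = 200 GPa = 2 × 10¹¹ Pa.
  δ = (50000 × 1.6^3) / (3 × (2 × 10¹¹) × (3.31 × 10⁻⁵)) = 0.01031 m = 10.31 mm
(b) Maximum bending moment at the fixed end: M = P·L = 50000 × 1.6 = 80000 N·m. Convert y_max = 70 mm = 0.07 m.
  σ = M·y_max / I = (80000 × 0.07) / (3.31 × 10⁻⁵) = 1.692 × 10⁸ Pa = 169.2 MPa
Final answer: (a) δ = 10.31 mm, (b) σ = 169.2 MPa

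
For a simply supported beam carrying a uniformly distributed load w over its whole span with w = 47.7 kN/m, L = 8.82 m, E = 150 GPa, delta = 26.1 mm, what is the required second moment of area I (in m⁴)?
Model: a simply supported beam carrying a uniformly distributed load w over its whole span, so delta = (5·w·L^4) / (384·E·I).
Solve for I: I = (5·w·L^4) / (384·delta·E).
Convert to SI units:
  w = 47.7 kN/m = 47700 N/m
  E = 150 GPa = 1.5 × 10¹¹ Pa
  delta = 26.1 mm = 0.0261 m
Substitute:
  I = (5 × 47700 × 8.82^4) / (384 × 0.0261 × (1.5 × 10¹¹))
  I = 0.0009601 m⁴
Final answer: I = 0.0009601 m⁴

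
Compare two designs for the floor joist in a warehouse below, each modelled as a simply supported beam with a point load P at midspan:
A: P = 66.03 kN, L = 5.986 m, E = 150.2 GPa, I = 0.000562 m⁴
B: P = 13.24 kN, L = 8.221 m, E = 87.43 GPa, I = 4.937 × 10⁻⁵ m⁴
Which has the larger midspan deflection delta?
Model: a simply supported beam with a point load P at midspan, so delta = (P·L^3) / (48·E·I) (SI units).
  A: delta = (66030 × 5.986^3) / (48 × (1.502 × 10¹¹) × 0.000562) = 0.003495 m = 3.495 mm
  B: delta = (13240 × 8.221^3) / (48 × (8.743 × 10¹⁰) × (4.937 × 10⁻⁵)) = 0.03551 m = 35.51 mm
35.51 mm > 3.495 mm, so B is larger.
Final answer: B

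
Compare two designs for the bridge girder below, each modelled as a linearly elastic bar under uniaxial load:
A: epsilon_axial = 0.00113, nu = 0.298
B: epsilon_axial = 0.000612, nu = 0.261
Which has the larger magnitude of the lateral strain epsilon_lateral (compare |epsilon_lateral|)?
Model: a linearly elastic bar under uniaxial load, so epsilon_lateral = -nu·epsilon_axial (SI units).
  A: epsilon_lateral = -(0.298 × 0.00113) = -0.0003367
  B: epsilon_lateral = -(0.261 × 0.000612) = -0.0001597
|epsilon_lateral|: A = 0.0003367, B = 0.0001597, so A is larger in magnitude.
Final answer: A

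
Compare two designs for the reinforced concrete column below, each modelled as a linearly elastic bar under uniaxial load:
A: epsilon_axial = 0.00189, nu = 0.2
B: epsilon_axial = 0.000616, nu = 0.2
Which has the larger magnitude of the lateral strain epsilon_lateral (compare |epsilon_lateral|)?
Model: a linearly elastic bar under uniaxial load, so epsilon_lateral = -nu·epsilon_axial (SI units).
  A: epsilon_lateral = -(0.2 × 0.00189) = -0.000378
  B: epsilon_lateral = -(0.2 × 0.000616) = -0.0001232
|epsilon_lateral|: A = 0.000378, B = 0.0001232, so A is larger in magnitude.
Final answer: A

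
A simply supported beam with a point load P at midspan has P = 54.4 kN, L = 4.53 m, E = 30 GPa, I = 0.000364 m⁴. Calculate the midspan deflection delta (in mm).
Model: a simply supported beam with a point load P at midspan, so delta = (P·L^3) / (48·E·I).
Convert to SI units:
  P = 54.4 kN = 54400 N
  E = 30 GPa = 3 × 10¹⁰ Pa
Substitute:
  delta = (54400 × 4.53^3) / (48 × (3 × 10¹⁰) × 0.000364)
  delta = 0.009648 m
Convert: delta = 0.009648 m = 9.648 mm
Final answer: delta = 9.648 mm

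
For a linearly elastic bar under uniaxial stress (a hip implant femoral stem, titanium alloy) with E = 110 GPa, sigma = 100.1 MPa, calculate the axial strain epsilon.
Model: a linearly elastic bar under uniaxial stress, so sigma = E·epsilon.
Solve for epsilon: epsilon = sigma / E.
Convert to SI units:
  E = 110 GPa = 1.1 × 10¹¹ Pa
  sigma = 100.1 MPa = 1.001 × 10⁸ Pa
Substitute:
  epsilon = (1.001 × 10⁸) / (1.1 × 10¹¹)
  epsilon = 0.00091
Final answer: epsilon = 0.00091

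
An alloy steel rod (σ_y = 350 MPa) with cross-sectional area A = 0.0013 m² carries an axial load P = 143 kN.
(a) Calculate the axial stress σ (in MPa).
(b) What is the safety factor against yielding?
(a) Axial stress σ = P/A. Convert P = 143 kN = 143000 N.
  σ = 143000 / 0.0013 = 1.1 × 10⁸ Pa = 110 MPa
(b) Safety factor SF = σ_y/σ = 350 / 110 = 3.182
Final answer: (a) σ = 110 MPa, (b) SF = 3.182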